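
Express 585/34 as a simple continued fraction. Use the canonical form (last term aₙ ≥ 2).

585 = 17×34 + 7
34 = 4×7 + 6
7 = 1×6 + 1
6 = 6×1 + 0  (stop)
So 585/34 = [17; 4, 1, 6].

[17; 4, 1, 6]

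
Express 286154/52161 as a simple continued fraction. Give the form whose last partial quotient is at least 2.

[5; 2, 17, 3, 16, 2, 14]

286154 = 5×52161 + 25349
52161 = 2×25349 + 1463
25349 = 17×1463 + 478
1463 = 3×478 + 29
478 = 16×29 + 14
29 = 2×14 + 1
14 = 14×1 + 0  (stop)
So 286154/52161 = [5; 2, 17, 3, 16, 2, 14].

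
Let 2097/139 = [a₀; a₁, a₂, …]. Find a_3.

2097 = 15·139 + 12   →  a_0 = 15
139 = 11·12 + 7   →  a_1 = 11
12 = 1·7 + 5   →  a_2 = 1
7 = 1·5 + 2   →  a_3 = 1

1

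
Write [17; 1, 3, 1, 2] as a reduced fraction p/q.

249/14

Fold from the inside: start with 2/1.
  1 + 1/2 = 3/2
  3 + 2/3 = 11/3
  1 + 3/11 = 14/11
  17 + 11/14 = 249/14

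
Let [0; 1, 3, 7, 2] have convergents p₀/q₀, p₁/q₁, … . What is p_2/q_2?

3/4

Using pₖ = aₖpₖ₋₁ + pₖ₋₂, qₖ = aₖqₖ₋₁ + qₖ₋₂ (with p₋₁=1, p₋₂=0, q₋₁=0, q₋₂=1):
  k=0: a=0, p=0, q=1
  k=1: a=1, p=1, q=1
  k=2: a=3, p=3, q=4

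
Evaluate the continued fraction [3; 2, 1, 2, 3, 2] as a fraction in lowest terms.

209/62

Using pₖ = aₖpₖ₋₁ + pₖ₋₂ and qₖ = aₖqₖ₋₁ + qₖ₋₂:
  k=0: a=3, p=3, q=1
  k=1: a=2, p=7, q=2
  k=2: a=1, p=10, q=3
  k=3: a=2, p=27, q=8
  k=4: a=3, p=91, q=27
  k=5: a=2, p=209, q=62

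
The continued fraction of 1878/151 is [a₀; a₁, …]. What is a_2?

1878 = 12·151 + 66   →  a_0 = 12
151 = 2·66 + 19   →  a_1 = 2
66 = 3·19 + 9   →  a_2 = 3

3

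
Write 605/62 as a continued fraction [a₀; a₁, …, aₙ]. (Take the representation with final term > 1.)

[9; 1, 3, 7, 2]

605 = 9·62 + 47
62 = 1·47 + 15
47 = 3·15 + 2
15 = 7·2 + 1
2 = 2·1 + 0  (stop)
So 605/62 = [9; 1, 3, 7, 2].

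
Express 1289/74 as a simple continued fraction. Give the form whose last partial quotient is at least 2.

[17; 2, 2, 1, 1, 2, 2]

1289 = 17*74 + 31
74 = 2*31 + 12
31 = 2*12 + 7
12 = 1*7 + 5
7 = 1*5 + 2
5 = 2*2 + 1
2 = 2*1 + 0  (stop)
So 1289/74 = [17; 2, 2, 1, 1, 2, 2].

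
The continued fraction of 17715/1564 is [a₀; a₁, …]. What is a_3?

17715 = 11·1564 + 511   →  a_0 = 11
1564 = 3·511 + 31   →  a_1 = 3
511 = 16·31 + 15   →  a_2 = 16
31 = 2·15 + 1   →  a_3 = 2

2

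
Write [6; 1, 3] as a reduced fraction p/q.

27/4

Fold from the inside: start with 3/1.
  1 + 1/3 = 4/3
  6 + 3/4 = 27/4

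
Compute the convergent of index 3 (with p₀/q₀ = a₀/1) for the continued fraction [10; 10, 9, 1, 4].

Using pₖ = aₖpₖ₋₁ + pₖ₋₂, qₖ = aₖqₖ₋₁ + qₖ₋₂ (with p₋₁=1, p₋₂=0, q₋₁=0, q₋₂=1):
  k=0: a=10, p=10, q=1
  k=1: a=10, p=101, q=10
  k=2: a=9, p=919, q=91
  k=3: a=1, p=1020, q=101

1020/101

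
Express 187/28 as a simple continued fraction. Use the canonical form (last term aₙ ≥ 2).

187 = 6×28 + 19
28 = 1×19 + 9
19 = 2×9 + 1
9 = 9×1 + 0  (stop)
So 187/28 = [6; 1, 2, 9].

[6; 1, 2, 9]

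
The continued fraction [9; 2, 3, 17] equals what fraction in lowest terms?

1141/121

Using pₖ = aₖpₖ₋₁ + pₖ₋₂ and qₖ = aₖqₖ₋₁ + qₖ₋₂:
  k=0: a=9, p=9, q=1
  k=1: a=2, p=19, q=2
  k=2: a=3, p=66, q=7
  k=3: a=17, p=1141, q=121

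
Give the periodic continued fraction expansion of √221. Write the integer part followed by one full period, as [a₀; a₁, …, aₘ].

a₀ = ⌊√221⌋ = 14.

[14; 1, 6, 2, 6, 1, 28]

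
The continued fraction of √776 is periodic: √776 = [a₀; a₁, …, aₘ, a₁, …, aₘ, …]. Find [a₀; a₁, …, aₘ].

a₀ = ⌊√776⌋ = 27.

[27; 1, 5, 1, 54]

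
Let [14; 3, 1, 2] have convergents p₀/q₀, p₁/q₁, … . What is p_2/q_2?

57/4

Using pₖ = aₖpₖ₋₁ + pₖ₋₂, qₖ = aₖqₖ₋₁ + qₖ₋₂ (with p₋₁=1, p₋₂=0, q₋₁=0, q₋₂=1):
  k=0: a=14, p=14, q=1
  k=1: a=3, p=43, q=3
  k=2: a=1, p=57, q=4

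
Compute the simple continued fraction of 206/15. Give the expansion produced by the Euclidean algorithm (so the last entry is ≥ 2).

206 = 13*15 + 11
15 = 1*11 + 4
11 = 2*4 + 3
4 = 1*3 + 1
3 = 3*1 + 0  (stop)
So 206/15 = [13; 1, 2, 1, 3].

[13; 1, 2, 1, 3]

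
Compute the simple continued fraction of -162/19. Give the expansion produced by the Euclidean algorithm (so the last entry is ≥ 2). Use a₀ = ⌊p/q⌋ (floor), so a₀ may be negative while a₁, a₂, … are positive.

-162 = -9×19 + 9
19 = 2×9 + 1
9 = 9×1 + 0  (stop)
So -162/19 = [-9; 2, 9].

[-9; 2, 9]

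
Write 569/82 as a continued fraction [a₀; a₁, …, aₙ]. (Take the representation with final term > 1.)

[6; 1, 15, 2, 2]

569 = 6·82 + 77
82 = 1·77 + 5
77 = 15·5 + 2
5 = 2·2 + 1
2 = 2·1 + 0  (stop)
So 569/82 = [6; 1, 15, 2, 2].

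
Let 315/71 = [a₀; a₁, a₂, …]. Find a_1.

2

315 = 4·71 + 31   →  a_0 = 4
71 = 2·31 + 9   →  a_1 = 2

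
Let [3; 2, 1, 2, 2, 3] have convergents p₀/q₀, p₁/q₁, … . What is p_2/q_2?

10/3

Using pₖ = aₖpₖ₋₁ + pₖ₋₂, qₖ = aₖqₖ₋₁ + qₖ₋₂ (with p₋₁=1, p₋₂=0, q₋₁=0, q₋₂=1):
  k=0: a=3, p=3, q=1
  k=1: a=2, p=7, q=2
  k=2: a=1, p=10, q=3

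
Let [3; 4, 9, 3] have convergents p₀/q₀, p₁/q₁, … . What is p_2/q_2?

Using pₖ = aₖpₖ₋₁ + pₖ₋₂, qₖ = aₖqₖ₋₁ + qₖ₋₂ (with p₋₁=1, p₋₂=0, q₋₁=0, q₋₂=1):
  k=0: a=3, p=3, q=1
  k=1: a=4, p=13, q=4
  k=2: a=9, p=120, q=37

120/37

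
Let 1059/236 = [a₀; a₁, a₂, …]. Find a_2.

19

1059 = 4·236 + 115   →  a_0 = 4
236 = 2·115 + 6   →  a_1 = 2
115 = 19·6 + 1   →  a_2 = 19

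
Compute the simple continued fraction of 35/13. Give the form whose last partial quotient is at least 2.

35 = 2×13 + 9
13 = 1×9 + 4
9 = 2×4 + 1
4 = 4×1 + 0  (stop)
So 35/13 = [2; 1, 2, 4].

[2; 1, 2, 4]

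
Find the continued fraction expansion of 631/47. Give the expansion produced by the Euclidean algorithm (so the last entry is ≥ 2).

[13; 2, 2, 1, 6]

631 = 13*47 + 20
47 = 2*20 + 7
20 = 2*7 + 6
7 = 1*6 + 1
6 = 6*1 + 0  (stop)
So 631/47 = [13; 2, 2, 1, 6].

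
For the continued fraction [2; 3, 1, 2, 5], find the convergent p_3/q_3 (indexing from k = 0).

25/11

Using pₖ = aₖpₖ₋₁ + pₖ₋₂, qₖ = aₖqₖ₋₁ + qₖ₋₂ (with p₋₁=1, p₋₂=0, q₋₁=0, q₋₂=1):
  k=0: a=2, p=2, q=1
  k=1: a=3, p=7, q=3
  k=2: a=1, p=9, q=4
  k=3: a=2, p=25, q=11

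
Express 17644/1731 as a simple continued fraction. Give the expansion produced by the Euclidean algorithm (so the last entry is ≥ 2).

[10; 5, 5, 2, 9, 1, 2]

17644 = 10×1731 + 334
1731 = 5×334 + 61
334 = 5×61 + 29
61 = 2×29 + 3
29 = 9×3 + 2
3 = 1×2 + 1
2 = 2×1 + 0  (stop)
So 17644/1731 = [10; 5, 5, 2, 9, 1, 2].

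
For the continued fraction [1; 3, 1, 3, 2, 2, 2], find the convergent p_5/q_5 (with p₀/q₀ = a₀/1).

105/83

Using pₖ = aₖpₖ₋₁ + pₖ₋₂, qₖ = aₖqₖ₋₁ + qₖ₋₂ (with p₋₁=1, p₋₂=0, q₋₁=0, q₋₂=1):
  k=0: a=1, p=1, q=1
  k=1: a=3, p=4, q=3
  k=2: a=1, p=5, q=4
  k=3: a=3, p=19, q=15
  k=4: a=2, p=43, q=34
  k=5: a=2, p=105, q=83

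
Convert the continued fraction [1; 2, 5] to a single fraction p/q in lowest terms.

16/11

Using pₖ = aₖpₖ₋₁ + pₖ₋₂ and qₖ = aₖqₖ₋₁ + qₖ₋₂:
  k=0: a=1, p=1, q=1
  k=1: a=2, p=3, q=2
  k=2: a=5, p=16, q=11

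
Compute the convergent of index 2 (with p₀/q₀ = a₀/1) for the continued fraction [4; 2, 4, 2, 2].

Using pₖ = aₖpₖ₋₁ + pₖ₋₂, qₖ = aₖqₖ₋₁ + qₖ₋₂ (with p₋₁=1, p₋₂=0, q₋₁=0, q₋₂=1):
  k=0: a=4, p=4, q=1
  k=1: a=2, p=9, q=2
  k=2: a=4, p=40, q=9

40/9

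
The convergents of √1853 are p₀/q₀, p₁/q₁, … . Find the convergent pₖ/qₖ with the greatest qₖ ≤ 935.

39818/925

√1853 = [43; 21, 1, 1, 21, 86, …] (period length 5).
Convergents:
  p_0/q_0 = 43/1
  p_1/q_1 = 904/21
  p_2/q_2 = 947/22
  p_3/q_3 = 1851/43
  p_4/q_4 = 39818/925
  p_5/q_5 = 3426199/79593
q_4 = 925 ≤ 935 < 79593 = q_5, so the answer is 39818/925.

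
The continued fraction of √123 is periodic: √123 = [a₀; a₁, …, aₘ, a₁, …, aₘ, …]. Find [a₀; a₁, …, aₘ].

a₀ = ⌊√123⌋ = 11.
With m₀=0, d₀=1 and mₖ₊₁ = dₖaₖ − mₖ, dₖ₊₁ = (n − mₖ₊₁²)/dₖ, aₖ₊₁ = ⌊(a₀+mₖ₊₁)/dₖ₊₁⌋:
  k=1: m=11, d=2, a=11
  k=2: m=11, d=1, a=22
d=1 and a=2a₀=22 at k=2, so the next step gives (m, d) = (11, 2) again — its k=1 value — and the period has length 2.

[11; 11, 22]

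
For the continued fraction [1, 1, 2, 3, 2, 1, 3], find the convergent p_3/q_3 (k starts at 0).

Using pₖ = aₖpₖ₋₁ + pₖ₋₂, qₖ = aₖqₖ₋₁ + qₖ₋₂ (with p₋₁=1, p₋₂=0, q₋₁=0, q₋₂=1):
  k=0: a=1, p=1, q=1
  k=1: a=1, p=2, q=1
  k=2: a=2, p=5, q=3
  k=3: a=3, p=17, q=10

17/10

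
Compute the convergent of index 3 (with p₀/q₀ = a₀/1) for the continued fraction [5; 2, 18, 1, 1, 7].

214/39

Using pₖ = aₖpₖ₋₁ + pₖ₋₂, qₖ = aₖqₖ₋₁ + qₖ₋₂ (with p₋₁=1, p₋₂=0, q₋₁=0, q₋₂=1):
  k=0: a=5, p=5, q=1
  k=1: a=2, p=11, q=2
  k=2: a=18, p=203, q=37
  k=3: a=1, p=214, q=39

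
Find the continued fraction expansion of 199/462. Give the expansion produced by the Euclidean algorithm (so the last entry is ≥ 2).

199 = 0×462 + 199
462 = 2×199 + 64
199 = 3×64 + 7
64 = 9×7 + 1
7 = 7×1 + 0  (stop)
So 199/462 = [0; 2, 3, 9, 7].

[0; 2, 3, 9, 7]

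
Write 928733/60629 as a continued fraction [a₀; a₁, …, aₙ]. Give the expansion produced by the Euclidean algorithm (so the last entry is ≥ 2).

928733 = 15×60629 + 19298
60629 = 3×19298 + 2735
19298 = 7×2735 + 153
2735 = 17×153 + 134
153 = 1×134 + 19
134 = 7×19 + 1
19 = 19×1 + 0  (stop)
So 928733/60629 = [15; 3, 7, 17, 1, 7, 19].

[15; 3, 7, 17, 1, 7, 19]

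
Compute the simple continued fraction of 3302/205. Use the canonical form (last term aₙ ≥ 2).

[16; 9, 3, 7]

3302 = 16×205 + 22
205 = 9×22 + 7
22 = 3×7 + 1
7 = 7×1 + 0  (stop)
So 3302/205 = [16; 9, 3, 7].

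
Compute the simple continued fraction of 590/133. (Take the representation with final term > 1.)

590 = 4*133 + 58
133 = 2*58 + 17
58 = 3*17 + 7
17 = 2*7 + 3
7 = 2*3 + 1
3 = 3*1 + 0  (stop)
So 590/133 = [4; 2, 3, 2, 2, 3].

[4; 2, 3, 2, 2, 3]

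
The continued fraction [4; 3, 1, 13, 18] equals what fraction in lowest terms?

Fold from the inside: start with 18/1.
  13 + 1/18 = 235/18
  1 + 18/235 = 253/235
  3 + 235/253 = 994/253
  4 + 253/994 = 4229/994

4229/994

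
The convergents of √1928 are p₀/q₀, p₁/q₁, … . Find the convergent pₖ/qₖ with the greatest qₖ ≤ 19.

√1928 = [43; 1, 9, 1, 86, …] (period length 4).
Convergents:
  p_0/q_0 = 43/1
  p_1/q_1 = 44/1
  p_2/q_2 = 439/10
  p_3/q_3 = 483/11
  p_4/q_4 = 41977/956
q_3 = 11 ≤ 19 < 956 = q_4, so the answer is 483/11.

483/11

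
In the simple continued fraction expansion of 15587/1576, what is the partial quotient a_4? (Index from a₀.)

15587 = 9·1576 + 1403   →  a_0 = 9
1576 = 1·1403 + 173   →  a_1 = 1
1403 = 8·173 + 19   →  a_2 = 8
173 = 9·19 + 2   →  a_3 = 9
19 = 9·2 + 1   →  a_4 = 9

9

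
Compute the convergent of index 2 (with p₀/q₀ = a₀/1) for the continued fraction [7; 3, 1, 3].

Using pₖ = aₖpₖ₋₁ + pₖ₋₂, qₖ = aₖqₖ₋₁ + qₖ₋₂ (with p₋₁=1, p₋₂=0, q₋₁=0, q₋₂=1):
  k=0: a=7, p=7, q=1
  k=1: a=3, p=22, q=3
  k=2: a=1, p=29, q=4

29/4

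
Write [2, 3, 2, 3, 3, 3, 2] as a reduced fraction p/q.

Using pₖ = aₖpₖ₋₁ + pₖ₋₂ and qₖ = aₖqₖ₋₁ + qₖ₋₂:
  k=0: a=2, p=2, q=1
  k=1: a=3, p=7, q=3
  k=2: a=2, p=16, q=7
  k=3: a=3, p=55, q=24
  k=4: a=3, p=181, q=79
  k=5: a=3, p=598, q=261
  k=6: a=2, p=1377, q=601

1377/601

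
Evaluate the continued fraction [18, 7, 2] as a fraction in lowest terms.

Using pₖ = aₖpₖ₋₁ + pₖ₋₂ and qₖ = aₖqₖ₋₁ + qₖ₋₂:
  k=0: a=18, p=18, q=1
  k=1: a=7, p=127, q=7
  k=2: a=2, p=272, q=15

272/15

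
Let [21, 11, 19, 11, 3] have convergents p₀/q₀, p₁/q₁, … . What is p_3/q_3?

Using pₖ = aₖpₖ₋₁ + pₖ₋₂, qₖ = aₖqₖ₋₁ + qₖ₋₂ (with p₋₁=1, p₋₂=0, q₋₁=0, q₋₂=1):
  k=0: a=21, p=21, q=1
  k=1: a=11, p=232, q=11
  k=2: a=19, p=4429, q=210
  k=3: a=11, p=48951, q=2321

48951/2321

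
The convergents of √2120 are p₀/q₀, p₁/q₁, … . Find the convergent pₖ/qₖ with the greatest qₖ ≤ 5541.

√2120 = [46; 23, 92, …] (period length 2).
Convergents:
  p_0/q_0 = 46/1
  p_1/q_1 = 1059/23
  p_2/q_2 = 97474/2117
  p_3/q_3 = 2242961/48714
q_2 = 2117 ≤ 5541 < 48714 = q_3, so the answer is 97474/2117.

97474/2117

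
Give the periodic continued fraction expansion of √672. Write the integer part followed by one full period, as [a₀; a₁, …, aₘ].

[25; 1, 11, 1, 50]

a₀ = ⌊√672⌋ = 25.
With m₀=0, d₀=1 and mₖ₊₁ = dₖaₖ − mₖ, dₖ₊₁ = (n − mₖ₊₁²)/dₖ, aₖ₊₁ = ⌊(a₀+mₖ₊₁)/dₖ₊₁⌋:
  k=1: m=25, d=47, a=1
  k=2: m=22, d=4, a=11
  k=3: m=22, d=47, a=1
  k=4: m=25, d=1, a=50
d=1 and a=2a₀=50 at k=4, so the next step gives (m, d) = (25, 47) again — its k=1 value — and the period has length 4.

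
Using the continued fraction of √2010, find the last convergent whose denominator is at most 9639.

√2010 = [44; 1, 4, 1, 88, …] (period length 4).
Convergents:
  p_0/q_0 = 44/1
  p_1/q_1 = 45/1
  p_2/q_2 = 224/5
  p_3/q_3 = 269/6
  p_4/q_4 = 23896/533
  p_5/q_5 = 24165/539
  p_6/q_6 = 120556/2689
  p_7/q_7 = 144721/3228
  p_8/q_8 = 12856004/286753
q_7 = 3228 ≤ 9639 < 286753 = q_8, so the answer is 144721/3228.

144721/3228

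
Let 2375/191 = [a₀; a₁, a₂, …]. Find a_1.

2375 = 12·191 + 83   →  a_0 = 12
191 = 2·83 + 25   →  a_1 = 2

2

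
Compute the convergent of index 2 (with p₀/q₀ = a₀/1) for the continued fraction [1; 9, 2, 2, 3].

Using pₖ = aₖpₖ₋₁ + pₖ₋₂, qₖ = aₖqₖ₋₁ + qₖ₋₂ (with p₋₁=1, p₋₂=0, q₋₁=0, q₋₂=1):
  k=0: a=1, p=1, q=1
  k=1: a=9, p=10, q=9
  k=2: a=2, p=21, q=19

21/19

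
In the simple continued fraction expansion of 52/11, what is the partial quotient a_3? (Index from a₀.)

52 = 4·11 + 8   →  a_0 = 4
11 = 1·8 + 3   →  a_1 = 1
8 = 2·3 + 2   →  a_2 = 2
3 = 1·2 + 1   →  a_3 = 1

1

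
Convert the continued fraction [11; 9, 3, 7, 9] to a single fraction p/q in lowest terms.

20804/1873

Fold from the inside: start with 9/1.
  7 + 1/9 = 64/9
  3 + 9/64 = 201/64
  9 + 64/201 = 1873/201
  11 + 201/1873 = 20804/1873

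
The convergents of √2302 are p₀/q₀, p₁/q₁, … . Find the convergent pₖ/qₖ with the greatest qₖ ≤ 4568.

218737/4559

√2302 = [47; 1, 46, 1, 94, …] (period length 4).
Convergents:
  p_0/q_0 = 47/1
  p_1/q_1 = 48/1
  p_2/q_2 = 2255/47
  p_3/q_3 = 2303/48
  p_4/q_4 = 218737/4559
  p_5/q_5 = 221040/4607
q_4 = 4559 ≤ 4568 < 4607 = q_5, so the answer is 218737/4559.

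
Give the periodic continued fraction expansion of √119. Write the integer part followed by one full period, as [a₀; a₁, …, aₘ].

[10; 1, 9, 1, 20]

a₀ = ⌊√119⌋ = 10.
With m₀=0, d₀=1 and mₖ₊₁ = dₖaₖ − mₖ, dₖ₊₁ = (n − mₖ₊₁²)/dₖ, aₖ₊₁ = ⌊(a₀+mₖ₊₁)/dₖ₊₁⌋:
  k=1: m=10, d=19, a=1
  k=2: m=9, d=2, a=9
  k=3: m=9, d=19, a=1
  k=4: m=10, d=1, a=20
d=1 and a=2a₀=20 at k=4, so the next step gives (m, d) = (10, 19) again — its k=1 value — and the period has length 4.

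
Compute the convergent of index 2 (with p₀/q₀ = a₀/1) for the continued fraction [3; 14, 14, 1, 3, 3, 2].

605/197

Using pₖ = aₖpₖ₋₁ + pₖ₋₂, qₖ = aₖqₖ₋₁ + qₖ₋₂ (with p₋₁=1, p₋₂=0, q₋₁=0, q₋₂=1):
  k=0: a=3, p=3, q=1
  k=1: a=14, p=43, q=14
  k=2: a=14, p=605, q=197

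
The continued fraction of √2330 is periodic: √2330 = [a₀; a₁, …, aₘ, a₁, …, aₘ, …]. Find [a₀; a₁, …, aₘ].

a₀ = ⌊√2330⌋ = 48.

[48; 3, 1, 2, 2, 1, 3, 96]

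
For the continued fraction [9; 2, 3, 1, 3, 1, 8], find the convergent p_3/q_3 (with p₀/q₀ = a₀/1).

Using pₖ = aₖpₖ₋₁ + pₖ₋₂, qₖ = aₖqₖ₋₁ + qₖ₋₂ (with p₋₁=1, p₋₂=0, q₋₁=0, q₋₂=1):
  k=0: a=9, p=9, q=1
  k=1: a=2, p=19, q=2
  k=2: a=3, p=66, q=7
  k=3: a=1, p=85, q=9

85/9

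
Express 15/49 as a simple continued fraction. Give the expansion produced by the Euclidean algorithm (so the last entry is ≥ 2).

15 = 0*49 + 15
49 = 3*15 + 4
15 = 3*4 + 3
4 = 1*3 + 1
3 = 3*1 + 0  (stop)
So 15/49 = [0; 3, 3, 1, 3].

[0; 3, 3, 1, 3]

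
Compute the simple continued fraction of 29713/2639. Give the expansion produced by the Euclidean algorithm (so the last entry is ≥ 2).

29713 = 11·2639 + 684
2639 = 3·684 + 587
684 = 1·587 + 97
587 = 6·97 + 5
97 = 19·5 + 2
5 = 2·2 + 1
2 = 2·1 + 0  (stop)
So 29713/2639 = [11; 3, 1, 6, 19, 2, 2].

[11; 3, 1, 6, 19, 2, 2]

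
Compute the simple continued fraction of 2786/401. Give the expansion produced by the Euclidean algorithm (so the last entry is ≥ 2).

2786 = 6*401 + 380
401 = 1*380 + 21
380 = 18*21 + 2
21 = 10*2 + 1
2 = 2*1 + 0  (stop)
So 2786/401 = [6; 1, 18, 10, 2].

[6; 1, 18, 10, 2]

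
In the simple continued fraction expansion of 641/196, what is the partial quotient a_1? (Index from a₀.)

641 = 3·196 + 53   →  a_0 = 3
196 = 3·53 + 37   →  a_1 = 3

3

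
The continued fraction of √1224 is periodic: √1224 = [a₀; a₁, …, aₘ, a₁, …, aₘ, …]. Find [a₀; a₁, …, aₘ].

a₀ = ⌊√1224⌋ = 34.

[34; 1, 68]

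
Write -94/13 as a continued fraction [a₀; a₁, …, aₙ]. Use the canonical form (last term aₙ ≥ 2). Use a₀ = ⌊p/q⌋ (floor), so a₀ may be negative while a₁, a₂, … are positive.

-94 = -8*13 + 10
13 = 1*10 + 3
10 = 3*3 + 1
3 = 3*1 + 0  (stop)
So -94/13 = [-8; 1, 3, 3].

[-8; 1, 3, 3]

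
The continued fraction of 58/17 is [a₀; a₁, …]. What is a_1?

58 = 3·17 + 7   →  a_0 = 3
17 = 2·7 + 3   →  a_1 = 2

2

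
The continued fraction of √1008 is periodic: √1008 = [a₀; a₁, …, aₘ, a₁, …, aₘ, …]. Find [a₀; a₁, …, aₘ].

a₀ = ⌊√1008⌋ = 31.
With m₀=0, d₀=1 and mₖ₊₁ = dₖaₖ − mₖ, dₖ₊₁ = (n − mₖ₊₁²)/dₖ, aₖ₊₁ = ⌊(a₀+mₖ₊₁)/dₖ₊₁⌋:
  k=1: m=31, d=47, a=1
  k=2: m=16, d=16, a=2
  k=3: m=16, d=47, a=1
  k=4: m=31, d=1, a=62
d=1 and a=2a₀=62 at k=4, so the next step gives (m, d) = (31, 47) again — its k=1 value — and the period has length 4.

[31; 1, 2, 1, 62]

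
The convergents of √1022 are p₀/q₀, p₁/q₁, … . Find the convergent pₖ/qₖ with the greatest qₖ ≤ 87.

√1022 = [31; 1, 30, 1, 62, …] (period length 4).
Convergents:
  p_0/q_0 = 31/1
  p_1/q_1 = 32/1
  p_2/q_2 = 991/31
  p_3/q_3 = 1023/32
  p_4/q_4 = 64417/2015
q_3 = 32 ≤ 87 < 2015 = q_4, so the answer is 1023/32.

1023/32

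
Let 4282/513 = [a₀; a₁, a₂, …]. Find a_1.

2

4282 = 8·513 + 178   →  a_0 = 8
513 = 2·178 + 157   →  a_1 = 2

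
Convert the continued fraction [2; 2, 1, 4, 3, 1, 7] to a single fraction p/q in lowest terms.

1079/458

Fold from the inside: start with 7/1.
  1 + 1/7 = 8/7
  3 + 7/8 = 31/8
  4 + 8/31 = 132/31
  1 + 31/132 = 163/132
  2 + 132/163 = 458/163
  2 + 163/458 = 1079/458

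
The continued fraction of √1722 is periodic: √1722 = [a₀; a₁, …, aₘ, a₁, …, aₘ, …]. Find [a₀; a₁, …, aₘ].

[41; 2, 82]

a₀ = ⌊√1722⌋ = 41.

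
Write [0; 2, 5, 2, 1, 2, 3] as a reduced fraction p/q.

Using pₖ = aₖpₖ₋₁ + pₖ₋₂ and qₖ = aₖqₖ₋₁ + qₖ₋₂:
  k=0: a=0, p=0, q=1
  k=1: a=2, p=1, q=2
  k=2: a=5, p=5, q=11
  k=3: a=2, p=11, q=24
  k=4: a=1, p=16, q=35
  k=5: a=2, p=43, q=94
  k=6: a=3, p=145, q=317

145/317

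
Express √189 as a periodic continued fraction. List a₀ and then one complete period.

[13; 1, 2, 1, 26]

a₀ = ⌊√189⌋ = 13.
With m₀=0, d₀=1 and mₖ₊₁ = dₖaₖ − mₖ, dₖ₊₁ = (n − mₖ₊₁²)/dₖ, aₖ₊₁ = ⌊(a₀+mₖ₊₁)/dₖ₊₁⌋:
  k=1: m=13, d=20, a=1
  k=2: m=7, d=7, a=2
  k=3: m=7, d=20, a=1
  k=4: m=13, d=1, a=26
d=1 and a=2a₀=26 at k=4, so the next step gives (m, d) = (13, 20) again — its k=1 value — and the period has length 4.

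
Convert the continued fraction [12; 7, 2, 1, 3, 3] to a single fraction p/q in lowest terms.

Using pₖ = aₖpₖ₋₁ + pₖ₋₂ and qₖ = aₖqₖ₋₁ + qₖ₋₂:
  k=0: a=12, p=12, q=1
  k=1: a=7, p=85, q=7
  k=2: a=2, p=182, q=15
  k=3: a=1, p=267, q=22
  k=4: a=3, p=983, q=81
  k=5: a=3, p=3216, q=265

3216/265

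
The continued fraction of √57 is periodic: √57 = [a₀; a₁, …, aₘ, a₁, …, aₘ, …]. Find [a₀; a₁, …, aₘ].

[7; 1, 1, 4, 1, 1, 14]

a₀ = ⌊√57⌋ = 7.
With m₀=0, d₀=1 and mₖ₊₁ = dₖaₖ − mₖ, dₖ₊₁ = (n − mₖ₊₁²)/dₖ, aₖ₊₁ = ⌊(a₀+mₖ₊₁)/dₖ₊₁⌋:
  k=1: m=7, d=8, a=1
  k=2: m=1, d=7, a=1
  k=3: m=6, d=3, a=4
  k=4: m=6, d=7, a=1
  k=5: m=1, d=8, a=1
  k=6: m=7, d=1, a=14
d=1 and a=2a₀=14 at k=6, so the next step gives (m, d) = (7, 8) again — its k=1 value — and the period has length 6.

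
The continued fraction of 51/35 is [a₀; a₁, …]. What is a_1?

51 = 1·35 + 16   →  a_0 = 1
35 = 2·16 + 3   →  a_1 = 2

2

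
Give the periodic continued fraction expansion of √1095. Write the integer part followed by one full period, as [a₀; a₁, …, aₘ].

[33; 11, 66]

a₀ = ⌊√1095⌋ = 33.
With m₀=0, d₀=1 and mₖ₊₁ = dₖaₖ − mₖ, dₖ₊₁ = (n − mₖ₊₁²)/dₖ, aₖ₊₁ = ⌊(a₀+mₖ₊₁)/dₖ₊₁⌋:
  k=1: m=33, d=6, a=11
  k=2: m=33, d=1, a=66
d=1 and a=2a₀=66 at k=2, so the next step gives (m, d) = (33, 6) again — its k=1 value — and the period has length 2.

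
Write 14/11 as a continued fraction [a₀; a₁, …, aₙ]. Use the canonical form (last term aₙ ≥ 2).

14 = 1·11 + 3
11 = 3·3 + 2
3 = 1·2 + 1
2 = 2·1 + 0  (stop)
So 14/11 = [1; 3, 1, 2].

[1; 3, 1, 2]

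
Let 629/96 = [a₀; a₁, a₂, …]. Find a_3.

4

629 = 6·96 + 53   →  a_0 = 6
96 = 1·53 + 43   →  a_1 = 1
53 = 1·43 + 10   →  a_2 = 1
43 = 4·10 + 3   →  a_3 = 4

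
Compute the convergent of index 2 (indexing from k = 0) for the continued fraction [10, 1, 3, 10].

43/4

Using pₖ = aₖpₖ₋₁ + pₖ₋₂, qₖ = aₖqₖ₋₁ + qₖ₋₂ (with p₋₁=1, p₋₂=0, q₋₁=0, q₋₂=1):
  k=0: a=10, p=10, q=1
  k=1: a=1, p=11, q=1
  k=2: a=3, p=43, q=4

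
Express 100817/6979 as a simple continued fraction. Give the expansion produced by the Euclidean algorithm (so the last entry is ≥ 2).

[14; 2, 4, 9, 8, 3, 3]

100817 = 14·6979 + 3111
6979 = 2·3111 + 757
3111 = 4·757 + 83
757 = 9·83 + 10
83 = 8·10 + 3
10 = 3·3 + 1
3 = 3·1 + 0  (stop)
So 100817/6979 = [14; 2, 4, 9, 8, 3, 3].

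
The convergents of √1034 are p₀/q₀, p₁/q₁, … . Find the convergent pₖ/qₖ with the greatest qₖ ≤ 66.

√1034 = [32; 6, 2, 2, 2, 6, 64, …] (period length 6).
Convergents:
  p_0/q_0 = 32/1
  p_1/q_1 = 193/6
  p_2/q_2 = 418/13
  p_3/q_3 = 1029/32
  p_4/q_4 = 2476/77
q_3 = 32 ≤ 66 < 77 = q_4, so the answer is 1029/32.

1029/32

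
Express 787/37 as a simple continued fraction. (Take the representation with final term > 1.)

787 = 21·37 + 10
37 = 3·10 + 7
10 = 1·7 + 3
7 = 2·3 + 1
3 = 3·1 + 0  (stop)
So 787/37 = [21; 3, 1, 2, 3].

[21; 3, 1, 2, 3]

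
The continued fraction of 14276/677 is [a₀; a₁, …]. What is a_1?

11

14276 = 21·677 + 59   →  a_0 = 21
677 = 11·59 + 28   →  a_1 = 11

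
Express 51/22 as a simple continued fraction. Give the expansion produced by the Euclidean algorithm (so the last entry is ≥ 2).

[2; 3, 7]

51 = 2×22 + 7
22 = 3×7 + 1
7 = 7×1 + 0  (stop)
So 51/22 = [2; 3, 7].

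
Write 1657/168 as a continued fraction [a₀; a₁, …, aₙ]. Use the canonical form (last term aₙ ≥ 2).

[9; 1, 6, 3, 3, 2]

1657 = 9×168 + 145
168 = 1×145 + 23
145 = 6×23 + 7
23 = 3×7 + 2
7 = 3×2 + 1
2 = 2×1 + 0  (stop)
So 1657/168 = [9; 1, 6, 3, 3, 2].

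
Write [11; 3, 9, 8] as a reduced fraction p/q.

2570/227

Fold from the inside: start with 8/1.
  9 + 1/8 = 73/8
  3 + 8/73 = 227/73
  11 + 73/227 = 2570/227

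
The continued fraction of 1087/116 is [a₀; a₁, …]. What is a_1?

1087 = 9·116 + 43   →  a_0 = 9
116 = 2·43 + 30   →  a_1 = 2

2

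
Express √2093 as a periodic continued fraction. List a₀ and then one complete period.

a₀ = ⌊√2093⌋ = 45.

[45; 1, 2, 1, 90]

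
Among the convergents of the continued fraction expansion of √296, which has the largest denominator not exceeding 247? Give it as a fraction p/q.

3699/215

√296 = [17; 4, 1, 7, 1, 4, 34, …] (period length 6).
Convergents:
  p_0/q_0 = 17/1
  p_1/q_1 = 69/4
  p_2/q_2 = 86/5
  p_3/q_3 = 671/39
  p_4/q_4 = 757/44
  p_5/q_5 = 3699/215
  p_6/q_6 = 126523/7354
q_5 = 215 ≤ 247 < 7354 = q_6, so the answer is 3699/215.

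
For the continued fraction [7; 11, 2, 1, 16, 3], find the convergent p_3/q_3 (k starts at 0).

241/34

Using pₖ = aₖpₖ₋₁ + pₖ₋₂, qₖ = aₖqₖ₋₁ + qₖ₋₂ (with p₋₁=1, p₋₂=0, q₋₁=0, q₋₂=1):
  k=0: a=7, p=7, q=1
  k=1: a=11, p=78, q=11
  k=2: a=2, p=163, q=23
  k=3: a=1, p=241, q=34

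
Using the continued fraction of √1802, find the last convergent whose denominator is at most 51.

√1802 = [42; 2, 4, 2, 84, …] (period length 4).
Convergents:
  p_0/q_0 = 42/1
  p_1/q_1 = 85/2
  p_2/q_2 = 382/9
  p_3/q_3 = 849/20
  p_4/q_4 = 71698/1689
q_3 = 20 ≤ 51 < 1689 = q_4, so the answer is 849/20.

849/20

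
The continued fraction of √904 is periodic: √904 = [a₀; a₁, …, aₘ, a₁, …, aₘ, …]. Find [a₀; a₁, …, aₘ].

a₀ = ⌊√904⌋ = 30.
With m₀=0, d₀=1 and mₖ₊₁ = dₖaₖ − mₖ, dₖ₊₁ = (n − mₖ₊₁²)/dₖ, aₖ₊₁ = ⌊(a₀+mₖ₊₁)/dₖ₊₁⌋:
  k=1: m=30, d=4, a=15
  k=2: m=30, d=1, a=60
d=1 and a=2a₀=60 at k=2, so the next step gives (m, d) = (30, 4) again — its k=1 value — and the period has length 2.

[30; 15, 60]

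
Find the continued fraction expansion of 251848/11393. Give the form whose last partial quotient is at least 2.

[22; 9, 2, 11, 17, 3]

251848 = 22×11393 + 1202
11393 = 9×1202 + 575
1202 = 2×575 + 52
575 = 11×52 + 3
52 = 17×3 + 1
3 = 3×1 + 0  (stop)
So 251848/11393 = [22; 9, 2, 11, 17, 3].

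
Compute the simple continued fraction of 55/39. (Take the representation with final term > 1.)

[1; 2, 2, 3, 2]

55 = 1·39 + 16
39 = 2·16 + 7
16 = 2·7 + 2
7 = 3·2 + 1
2 = 2·1 + 0  (stop)
So 55/39 = [1; 2, 2, 3, 2].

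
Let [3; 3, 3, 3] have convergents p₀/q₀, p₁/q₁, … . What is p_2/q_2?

33/10

Using pₖ = aₖpₖ₋₁ + pₖ₋₂, qₖ = aₖqₖ₋₁ + qₖ₋₂ (with p₋₁=1, p₋₂=0, q₋₁=0, q₋₂=1):
  k=0: a=3, p=3, q=1
  k=1: a=3, p=10, q=3
  k=2: a=3, p=33, q=10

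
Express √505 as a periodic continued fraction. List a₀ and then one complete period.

a₀ = ⌊√505⌋ = 22.
With m₀=0, d₀=1 and mₖ₊₁ = dₖaₖ − mₖ, dₖ₊₁ = (n − mₖ₊₁²)/dₖ, aₖ₊₁ = ⌊(a₀+mₖ₊₁)/dₖ₊₁⌋:
  k=1: m=22, d=21, a=2
  k=2: m=20, d=5, a=8
  k=3: m=20, d=21, a=2
  k=4: m=22, d=1, a=44
d=1 and a=2a₀=44 at k=4, so the next step gives (m, d) = (22, 21) again — its k=1 value — and the period has length 4.

[22; 2, 8, 2, 44]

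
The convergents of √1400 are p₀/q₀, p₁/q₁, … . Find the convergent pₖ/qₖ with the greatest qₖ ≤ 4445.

67275/1798

√1400 = [37; 2, 2, 2, 74, …] (period length 4).
Convergents:
  p_0/q_0 = 37/1
  p_1/q_1 = 75/2
  p_2/q_2 = 187/5
  p_3/q_3 = 449/12
  p_4/q_4 = 33413/893
  p_5/q_5 = 67275/1798
  p_6/q_6 = 167963/4489
q_5 = 1798 ≤ 4445 < 4489 = q_6, so the answer is 67275/1798.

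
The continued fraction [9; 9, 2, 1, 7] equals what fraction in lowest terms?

Fold from the inside: start with 7/1.
  1 + 1/7 = 8/7
  2 + 7/8 = 23/8
  9 + 8/23 = 215/23
  9 + 23/215 = 1958/215

1958/215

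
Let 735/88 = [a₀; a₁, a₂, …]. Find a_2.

735 = 8·88 + 31   →  a_0 = 8
88 = 2·31 + 26   →  a_1 = 2
31 = 1·26 + 5   →  a_2 = 1

1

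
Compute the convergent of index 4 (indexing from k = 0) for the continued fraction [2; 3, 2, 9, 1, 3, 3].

167/73

Using pₖ = aₖpₖ₋₁ + pₖ₋₂, qₖ = aₖqₖ₋₁ + qₖ₋₂ (with p₋₁=1, p₋₂=0, q₋₁=0, q₋₂=1):
  k=0: a=2, p=2, q=1
  k=1: a=3, p=7, q=3
  k=2: a=2, p=16, q=7
  k=3: a=9, p=151, q=66
  k=4: a=1, p=167, q=73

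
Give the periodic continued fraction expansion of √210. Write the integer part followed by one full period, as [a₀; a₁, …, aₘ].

[14; 2, 28]

a₀ = ⌊√210⌋ = 14.
With m₀=0, d₀=1 and mₖ₊₁ = dₖaₖ − mₖ, dₖ₊₁ = (n − mₖ₊₁²)/dₖ, aₖ₊₁ = ⌊(a₀+mₖ₊₁)/dₖ₊₁⌋:
  k=1: m=14, d=14, a=2
  k=2: m=14, d=1, a=28
d=1 and a=2a₀=28 at k=2, so the next step gives (m, d) = (14, 14) again — its k=1 value — and the period has length 2.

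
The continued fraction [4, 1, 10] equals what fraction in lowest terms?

54/11

Using pₖ = aₖpₖ₋₁ + pₖ₋₂ and qₖ = aₖqₖ₋₁ + qₖ₋₂:
  k=0: a=4, p=4, q=1
  k=1: a=1, p=5, q=1
  k=2: a=10, p=54, q=11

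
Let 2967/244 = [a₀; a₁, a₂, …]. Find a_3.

1

2967 = 12·244 + 39   →  a_0 = 12
244 = 6·39 + 10   →  a_1 = 6
39 = 3·10 + 9   →  a_2 = 3
10 = 1·9 + 1   →  a_3 = 1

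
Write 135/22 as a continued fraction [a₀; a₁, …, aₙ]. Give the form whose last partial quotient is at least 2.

[6; 7, 3]

135 = 6*22 + 3
22 = 7*3 + 1
3 = 3*1 + 0  (stop)
So 135/22 = [6; 7, 3].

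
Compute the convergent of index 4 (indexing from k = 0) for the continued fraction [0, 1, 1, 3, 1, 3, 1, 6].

5/9

Using pₖ = aₖpₖ₋₁ + pₖ₋₂, qₖ = aₖqₖ₋₁ + qₖ₋₂ (with p₋₁=1, p₋₂=0, q₋₁=0, q₋₂=1):
  k=0: a=0, p=0, q=1
  k=1: a=1, p=1, q=1
  k=2: a=1, p=1, q=2
  k=3: a=3, p=4, q=7
  k=4: a=1, p=5, q=9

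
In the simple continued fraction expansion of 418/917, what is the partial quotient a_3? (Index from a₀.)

418 = 0·917 + 418   →  a_0 = 0
917 = 2·418 + 81   →  a_1 = 2
418 = 5·81 + 13   →  a_2 = 5
81 = 6·13 + 3   →  a_3 = 6

6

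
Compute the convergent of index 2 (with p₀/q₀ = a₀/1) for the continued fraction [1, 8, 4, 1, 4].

Using pₖ = aₖpₖ₋₁ + pₖ₋₂, qₖ = aₖqₖ₋₁ + qₖ₋₂ (with p₋₁=1, p₋₂=0, q₋₁=0, q₋₂=1):
  k=0: a=1, p=1, q=1
  k=1: a=8, p=9, q=8
  k=2: a=4, p=37, q=33

37/33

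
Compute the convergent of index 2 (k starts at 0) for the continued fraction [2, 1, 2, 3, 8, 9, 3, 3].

Using pₖ = aₖpₖ₋₁ + pₖ₋₂, qₖ = aₖqₖ₋₁ + qₖ₋₂ (with p₋₁=1, p₋₂=0, q₋₁=0, q₋₂=1):
  k=0: a=2, p=2, q=1
  k=1: a=1, p=3, q=1
  k=2: a=2, p=8, q=3

8/3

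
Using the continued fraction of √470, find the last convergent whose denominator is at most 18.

√470 = [21; 1, 2, 8, 2, 1, 42, …] (period length 6).
Convergents:
  p_0/q_0 = 21/1
  p_1/q_1 = 22/1
  p_2/q_2 = 65/3
  p_3/q_3 = 542/25
q_2 = 3 ≤ 18 < 25 = q_3, so the answer is 65/3.

65/3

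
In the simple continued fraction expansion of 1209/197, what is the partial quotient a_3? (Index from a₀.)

1209 = 6·197 + 27   →  a_0 = 6
197 = 7·27 + 8   →  a_1 = 7
27 = 3·8 + 3   →  a_2 = 3
8 = 2·3 + 2   →  a_3 = 2

2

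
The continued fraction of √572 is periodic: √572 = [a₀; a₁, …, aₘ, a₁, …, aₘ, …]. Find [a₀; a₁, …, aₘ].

[23; 1, 10, 1, 46]

a₀ = ⌊√572⌋ = 23.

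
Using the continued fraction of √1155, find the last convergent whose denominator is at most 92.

√1155 = [33; 1, 66, …] (period length 2).
Convergents:
  p_0/q_0 = 33/1
  p_1/q_1 = 34/1
  p_2/q_2 = 2277/67
  p_3/q_3 = 2311/68
  p_4/q_4 = 154803/4555
q_3 = 68 ≤ 92 < 4555 = q_4, so the answer is 2311/68.

2311/68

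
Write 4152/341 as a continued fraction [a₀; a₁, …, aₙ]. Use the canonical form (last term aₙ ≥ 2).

4152 = 12×341 + 60
341 = 5×60 + 41
60 = 1×41 + 19
41 = 2×19 + 3
19 = 6×3 + 1
3 = 3×1 + 0  (stop)
So 4152/341 = [12; 5, 1, 2, 6, 3].

[12; 5, 1, 2, 6, 3]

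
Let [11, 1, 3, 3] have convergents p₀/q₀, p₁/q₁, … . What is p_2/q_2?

47/4

Using pₖ = aₖpₖ₋₁ + pₖ₋₂, qₖ = aₖqₖ₋₁ + qₖ₋₂ (with p₋₁=1, p₋₂=0, q₋₁=0, q₋₂=1):
  k=0: a=11, p=11, q=1
  k=1: a=1, p=12, q=1
  k=2: a=3, p=47, q=4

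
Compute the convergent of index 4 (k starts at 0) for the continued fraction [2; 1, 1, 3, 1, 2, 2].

Using pₖ = aₖpₖ₋₁ + pₖ₋₂, qₖ = aₖqₖ₋₁ + qₖ₋₂ (with p₋₁=1, p₋₂=0, q₋₁=0, q₋₂=1):
  k=0: a=2, p=2, q=1
  k=1: a=1, p=3, q=1
  k=2: a=1, p=5, q=2
  k=3: a=3, p=18, q=7
  k=4: a=1, p=23, q=9

23/9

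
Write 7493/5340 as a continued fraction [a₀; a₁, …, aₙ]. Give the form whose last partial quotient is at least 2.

7493 = 1*5340 + 2153
5340 = 2*2153 + 1034
2153 = 2*1034 + 85
1034 = 12*85 + 14
85 = 6*14 + 1
14 = 14*1 + 0  (stop)
So 7493/5340 = [1; 2, 2, 12, 6, 14].

[1; 2, 2, 12, 6, 14]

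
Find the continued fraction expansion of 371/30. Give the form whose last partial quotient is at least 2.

371 = 12×30 + 11
30 = 2×11 + 8
11 = 1×8 + 3
8 = 2×3 + 2
3 = 1×2 + 1
2 = 2×1 + 0  (stop)
So 371/30 = [12; 2, 1, 2, 1, 2].

[12; 2, 1, 2, 1, 2]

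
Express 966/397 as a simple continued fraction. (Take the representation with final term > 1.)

966 = 2*397 + 172
397 = 2*172 + 53
172 = 3*53 + 13
53 = 4*13 + 1
13 = 13*1 + 0  (stop)
So 966/397 = [2; 2, 3, 4, 13].

[2; 2, 3, 4, 13]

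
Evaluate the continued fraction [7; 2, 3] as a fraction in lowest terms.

Using pₖ = aₖpₖ₋₁ + pₖ₋₂ and qₖ = aₖqₖ₋₁ + qₖ₋₂:
  k=0: a=7, p=7, q=1
  k=1: a=2, p=15, q=2
  k=2: a=3, p=52, q=7

52/7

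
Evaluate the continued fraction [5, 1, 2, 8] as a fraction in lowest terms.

Fold from the inside: start with 8/1.
  2 + 1/8 = 17/8
  1 + 8/17 = 25/17
  5 + 17/25 = 142/25

142/25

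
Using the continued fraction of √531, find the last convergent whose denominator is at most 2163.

24403/1059

√531 = [23; 23, 46, …] (period length 2).
Convergents:
  p_0/q_0 = 23/1
  p_1/q_1 = 530/23
  p_2/q_2 = 24403/1059
  p_3/q_3 = 561799/24380
q_2 = 1059 ≤ 2163 < 24380 = q_3, so the answer is 24403/1059.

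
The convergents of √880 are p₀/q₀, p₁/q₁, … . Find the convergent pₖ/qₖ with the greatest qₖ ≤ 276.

√880 = [29; 1, 1, 1, 58, …] (period length 4).
Convergents:
  p_0/q_0 = 29/1
  p_1/q_1 = 30/1
  p_2/q_2 = 59/2
  p_3/q_3 = 89/3
  p_4/q_4 = 5221/176
  p_5/q_5 = 5310/179
  p_6/q_6 = 10531/355
q_5 = 179 ≤ 276 < 355 = q_6, so the answer is 5310/179.

5310/179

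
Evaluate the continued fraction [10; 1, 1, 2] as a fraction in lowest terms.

53/5

Fold from the inside: start with 2/1.
  1 + 1/2 = 3/2
  1 + 2/3 = 5/3
  10 + 3/5 = 53/5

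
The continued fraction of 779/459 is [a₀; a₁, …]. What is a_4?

779 = 1·459 + 320   →  a_0 = 1
459 = 1·320 + 139   →  a_1 = 1
320 = 2·139 + 42   →  a_2 = 2
139 = 3·42 + 13   →  a_3 = 3
42 = 3·13 + 3   →  a_4 = 3

3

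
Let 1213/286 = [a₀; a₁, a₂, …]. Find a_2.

1213 = 4·286 + 69   →  a_0 = 4
286 = 4·69 + 10   →  a_1 = 4
69 = 6·10 + 9   →  a_2 = 6

6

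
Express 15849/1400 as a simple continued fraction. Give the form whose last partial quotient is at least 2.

[11; 3, 8, 2, 8, 3]

15849 = 11·1400 + 449
1400 = 3·449 + 53
449 = 8·53 + 25
53 = 2·25 + 3
25 = 8·3 + 1
3 = 3·1 + 0  (stop)
So 15849/1400 = [11; 3, 8, 2, 8, 3].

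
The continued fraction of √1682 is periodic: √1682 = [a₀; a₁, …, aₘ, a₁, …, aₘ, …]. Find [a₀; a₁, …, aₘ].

[41; 82]

a₀ = ⌊√1682⌋ = 41.
With m₀=0, d₀=1 and mₖ₊₁ = dₖaₖ − mₖ, dₖ₊₁ = (n − mₖ₊₁²)/dₖ, aₖ₊₁ = ⌊(a₀+mₖ₊₁)/dₖ₊₁⌋:
  k=1: m=41, d=1, a=82
d=1 and a=2a₀=82 at k=1, so the next step gives (m, d) = (41, 1) again — its k=1 value — and the period has length 1.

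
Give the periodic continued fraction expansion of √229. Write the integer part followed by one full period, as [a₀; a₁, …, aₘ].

[15; 7, 1, 1, 7, 30]

a₀ = ⌊√229⌋ = 15.
With m₀=0, d₀=1 and mₖ₊₁ = dₖaₖ − mₖ, dₖ₊₁ = (n − mₖ₊₁²)/dₖ, aₖ₊₁ = ⌊(a₀+mₖ₊₁)/dₖ₊₁⌋:
  k=1: m=15, d=4, a=7
  k=2: m=13, d=15, a=1
  k=3: m=2, d=15, a=1
  k=4: m=13, d=4, a=7
  k=5: m=15, d=1, a=30
d=1 and a=2a₀=30 at k=5, so the next step gives (m, d) = (15, 4) again — its k=1 value — and the period has length 5.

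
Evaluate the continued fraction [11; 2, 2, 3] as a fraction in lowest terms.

Fold from the inside: start with 3/1.
  2 + 1/3 = 7/3
  2 + 3/7 = 17/7
  11 + 7/17 = 194/17

194/17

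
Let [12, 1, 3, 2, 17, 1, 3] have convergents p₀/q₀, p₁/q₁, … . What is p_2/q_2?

Using pₖ = aₖpₖ₋₁ + pₖ₋₂, qₖ = aₖqₖ₋₁ + qₖ₋₂ (with p₋₁=1, p₋₂=0, q₋₁=0, q₋₂=1):
  k=0: a=12, p=12, q=1
  k=1: a=1, p=13, q=1
  k=2: a=3, p=51, q=4

51/4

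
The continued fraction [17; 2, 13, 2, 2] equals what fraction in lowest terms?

2430/139

Fold from the inside: start with 2/1.
  2 + 1/2 = 5/2
  13 + 2/5 = 67/5
  2 + 5/67 = 139/67
  17 + 67/139 = 2430/139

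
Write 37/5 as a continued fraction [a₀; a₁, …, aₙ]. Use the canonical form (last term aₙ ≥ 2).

[7; 2, 2]

37 = 7×5 + 2
5 = 2×2 + 1
2 = 2×1 + 0  (stop)
So 37/5 = [7; 2, 2].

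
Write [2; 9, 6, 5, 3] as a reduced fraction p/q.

Fold from the inside: start with 3/1.
  5 + 1/3 = 16/3
  6 + 3/16 = 99/16
  9 + 16/99 = 907/99
  2 + 99/907 = 1913/907

1913/907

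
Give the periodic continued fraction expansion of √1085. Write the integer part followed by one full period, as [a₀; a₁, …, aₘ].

[32; 1, 15, 2, 15, 1, 64]

a₀ = ⌊√1085⌋ = 32.
With m₀=0, d₀=1 and mₖ₊₁ = dₖaₖ − mₖ, dₖ₊₁ = (n − mₖ₊₁²)/dₖ, aₖ₊₁ = ⌊(a₀+mₖ₊₁)/dₖ₊₁⌋:
  k=1: m=32, d=61, a=1
  k=2: m=29, d=4, a=15
  k=3: m=31, d=31, a=2
  k=4: m=31, d=4, a=15
  k=5: m=29, d=61, a=1
  k=6: m=32, d=1, a=64
d=1 and a=2a₀=64 at k=6, so the next step gives (m, d) = (32, 61) again — its k=1 value — and the period has length 6.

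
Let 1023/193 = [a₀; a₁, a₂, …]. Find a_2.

3

1023 = 5·193 + 58   →  a_0 = 5
193 = 3·58 + 19   →  a_1 = 3
58 = 3·19 + 1   →  a_2 = 3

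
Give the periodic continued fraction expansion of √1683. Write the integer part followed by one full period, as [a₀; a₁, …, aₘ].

a₀ = ⌊√1683⌋ = 41.

[41; 41, 82]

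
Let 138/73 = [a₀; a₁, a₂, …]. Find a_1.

138 = 1·73 + 65   →  a_0 = 1
73 = 1·65 + 8   →  a_1 = 1

1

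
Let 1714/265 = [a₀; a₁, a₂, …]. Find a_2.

1714 = 6·265 + 124   →  a_0 = 6
265 = 2·124 + 17   →  a_1 = 2
124 = 7·17 + 5   →  a_2 = 7

7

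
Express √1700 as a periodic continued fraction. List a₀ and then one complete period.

[41; 4, 3, 20, 3, 4, 82]

a₀ = ⌊√1700⌋ = 41.
With m₀=0, d₀=1 and mₖ₊₁ = dₖaₖ − mₖ, dₖ₊₁ = (n − mₖ₊₁²)/dₖ, aₖ₊₁ = ⌊(a₀+mₖ₊₁)/dₖ₊₁⌋:
  k=1: m=41, d=19, a=4
  k=2: m=35, d=25, a=3
  k=3: m=40, d=4, a=20
  k=4: m=40, d=25, a=3
  k=5: m=35, d=19, a=4
  k=6: m=41, d=1, a=82
d=1 and a=2a₀=82 at k=6, so the next step gives (m, d) = (41, 19) again — its k=1 value — and the period has length 6.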